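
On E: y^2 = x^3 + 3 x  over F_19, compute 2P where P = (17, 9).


Doubling: s = (3 x1^2 + a) / (2 y1)
s = (3*17^2 + 3) / (2*9) mod 19 = 4
x3 = s^2 - 2 x1 mod 19 = 4^2 - 2*17 = 1
y3 = s (x1 - x3) - y1 mod 19 = 4 * (17 - 1) - 9 = 17

2P = (1, 17)


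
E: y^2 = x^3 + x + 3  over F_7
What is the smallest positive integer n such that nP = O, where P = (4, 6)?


Compute successive multiples of P until we hit O:
  1P = (4, 6)
  2P = (6, 1)
  3P = (5, 0)
  4P = (6, 6)
  5P = (4, 1)
  6P = O

ord(P) = 6


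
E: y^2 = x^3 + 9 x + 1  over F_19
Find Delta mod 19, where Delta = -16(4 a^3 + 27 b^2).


4 a^3 + 27 b^2 = 4*9^3 + 27*1^2 = 2916 + 27 = 2943
Delta = -16 * (2943) = -47088
Delta mod 19 = 13

Delta = 13 (mod 19)


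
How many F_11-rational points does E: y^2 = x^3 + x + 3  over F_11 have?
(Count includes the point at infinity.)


For each x in F_11, count y with y^2 = x^3 + 1 x + 3 mod 11:
  x = 0: RHS = 3, y in [5, 6]  -> 2 point(s)
  x = 1: RHS = 5, y in [4, 7]  -> 2 point(s)
  x = 3: RHS = 0, y in [0]  -> 1 point(s)
  x = 4: RHS = 5, y in [4, 7]  -> 2 point(s)
  x = 5: RHS = 1, y in [1, 10]  -> 2 point(s)
  x = 6: RHS = 5, y in [4, 7]  -> 2 point(s)
  x = 7: RHS = 1, y in [1, 10]  -> 2 point(s)
  x = 9: RHS = 4, y in [2, 9]  -> 2 point(s)
  x = 10: RHS = 1, y in [1, 10]  -> 2 point(s)
Affine points: 17. Add the point at infinity: total = 18.

#E(F_11) = 18


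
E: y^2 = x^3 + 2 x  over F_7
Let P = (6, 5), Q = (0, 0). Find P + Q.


P != Q, so use the chord formula.
s = (y2 - y1) / (x2 - x1) = (2) / (1) mod 7 = 2
x3 = s^2 - x1 - x2 mod 7 = 2^2 - 6 - 0 = 5
y3 = s (x1 - x3) - y1 mod 7 = 2 * (6 - 5) - 5 = 4

P + Q = (5, 4)


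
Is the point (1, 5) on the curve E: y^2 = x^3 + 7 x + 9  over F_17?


Check whether y^2 = x^3 + 7 x + 9 (mod 17) for (x, y) = (1, 5).
LHS: y^2 = 5^2 mod 17 = 8
RHS: x^3 + 7 x + 9 = 1^3 + 7*1 + 9 mod 17 = 0
LHS != RHS

No, not on the curve


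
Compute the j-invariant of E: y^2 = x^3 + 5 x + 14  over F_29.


Delta = -16(4 a^3 + 27 b^2) mod 29 = 12
-1728 * (4 a)^3 = -1728 * (4*5)^3 mod 29 = 10
j = 10 * 12^(-1) mod 29 = 25

j = 25 (mod 29)


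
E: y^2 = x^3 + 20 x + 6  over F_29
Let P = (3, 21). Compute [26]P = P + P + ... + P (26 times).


k = 26 = 11010_2 (binary, LSB first: 01011)
Double-and-add from P = (3, 21):
  bit 0 = 0: acc unchanged = O
  bit 1 = 1: acc = O + (22, 4) = (22, 4)
  bit 2 = 0: acc unchanged = (22, 4)
  bit 3 = 1: acc = (22, 4) + (20, 24) = (0, 8)
  bit 4 = 1: acc = (0, 8) + (25, 6) = (26, 8)

26P = (26, 8)


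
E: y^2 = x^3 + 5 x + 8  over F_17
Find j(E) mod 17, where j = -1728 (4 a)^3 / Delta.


Delta = -16(4 a^3 + 27 b^2) mod 17 = 1
-1728 * (4 a)^3 = -1728 * (4*5)^3 mod 17 = 9
j = 9 * 1^(-1) mod 17 = 9

j = 9 (mod 17)


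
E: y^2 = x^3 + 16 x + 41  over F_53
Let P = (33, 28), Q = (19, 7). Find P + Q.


P != Q, so use the chord formula.
s = (y2 - y1) / (x2 - x1) = (32) / (39) mod 53 = 28
x3 = s^2 - x1 - x2 mod 53 = 28^2 - 33 - 19 = 43
y3 = s (x1 - x3) - y1 mod 53 = 28 * (33 - 43) - 28 = 10

P + Q = (43, 10)


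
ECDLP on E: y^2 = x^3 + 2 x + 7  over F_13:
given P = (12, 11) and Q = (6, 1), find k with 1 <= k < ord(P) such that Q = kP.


Enumerate multiples of P until we hit Q = (6, 1):
  1P = (12, 11)
  2P = (6, 1)
Match found at i = 2.

k = 2


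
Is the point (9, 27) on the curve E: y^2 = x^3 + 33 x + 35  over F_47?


Check whether y^2 = x^3 + 33 x + 35 (mod 47) for (x, y) = (9, 27).
LHS: y^2 = 27^2 mod 47 = 24
RHS: x^3 + 33 x + 35 = 9^3 + 33*9 + 35 mod 47 = 27
LHS != RHS

No, not on the curve


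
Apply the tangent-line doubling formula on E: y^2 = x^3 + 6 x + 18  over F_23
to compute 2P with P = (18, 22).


Doubling: s = (3 x1^2 + a) / (2 y1)
s = (3*18^2 + 6) / (2*22) mod 23 = 17
x3 = s^2 - 2 x1 mod 23 = 17^2 - 2*18 = 0
y3 = s (x1 - x3) - y1 mod 23 = 17 * (18 - 0) - 22 = 8

2P = (0, 8)


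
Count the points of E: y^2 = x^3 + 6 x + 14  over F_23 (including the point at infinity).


For each x in F_23, count y with y^2 = x^3 + 6 x + 14 mod 23:
  x = 3: RHS = 13, y in [6, 17]  -> 2 point(s)
  x = 5: RHS = 8, y in [10, 13]  -> 2 point(s)
  x = 6: RHS = 13, y in [6, 17]  -> 2 point(s)
  x = 7: RHS = 8, y in [10, 13]  -> 2 point(s)
  x = 10: RHS = 16, y in [4, 19]  -> 2 point(s)
  x = 11: RHS = 8, y in [10, 13]  -> 2 point(s)
  x = 13: RHS = 12, y in [9, 14]  -> 2 point(s)
  x = 14: RHS = 13, y in [6, 17]  -> 2 point(s)
  x = 15: RHS = 6, y in [11, 12]  -> 2 point(s)
  x = 19: RHS = 18, y in [8, 15]  -> 2 point(s)
Affine points: 20. Add the point at infinity: total = 21.

#E(F_23) = 21


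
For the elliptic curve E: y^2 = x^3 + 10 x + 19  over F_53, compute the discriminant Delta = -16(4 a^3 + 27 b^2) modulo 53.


4 a^3 + 27 b^2 = 4*10^3 + 27*19^2 = 4000 + 9747 = 13747
Delta = -16 * (13747) = -219952
Delta mod 53 = 51

Delta = 51 (mod 53)


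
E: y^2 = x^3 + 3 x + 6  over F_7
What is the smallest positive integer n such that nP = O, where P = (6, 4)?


Compute successive multiples of P until we hit O:
  1P = (6, 4)
  2P = (3, 0)
  3P = (6, 3)
  4P = O

ord(P) = 4


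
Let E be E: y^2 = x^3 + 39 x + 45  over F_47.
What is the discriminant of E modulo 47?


4 a^3 + 27 b^2 = 4*39^3 + 27*45^2 = 237276 + 54675 = 291951
Delta = -16 * (291951) = -4671216
Delta mod 47 = 20

Delta = 20 (mod 47)


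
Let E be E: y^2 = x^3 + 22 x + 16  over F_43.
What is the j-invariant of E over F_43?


Delta = -16(4 a^3 + 27 b^2) mod 43 = 39
-1728 * (4 a)^3 = -1728 * (4*22)^3 mod 43 = 22
j = 22 * 39^(-1) mod 43 = 16

j = 16 (mod 43)


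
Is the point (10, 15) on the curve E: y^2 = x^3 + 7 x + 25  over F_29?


Check whether y^2 = x^3 + 7 x + 25 (mod 29) for (x, y) = (10, 15).
LHS: y^2 = 15^2 mod 29 = 22
RHS: x^3 + 7 x + 25 = 10^3 + 7*10 + 25 mod 29 = 22
LHS = RHS

Yes, on the curve


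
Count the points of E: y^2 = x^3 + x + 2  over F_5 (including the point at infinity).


For each x in F_5, count y with y^2 = x^3 + 1 x + 2 mod 5:
  x = 1: RHS = 4, y in [2, 3]  -> 2 point(s)
  x = 4: RHS = 0, y in [0]  -> 1 point(s)
Affine points: 3. Add the point at infinity: total = 4.

#E(F_5) = 4


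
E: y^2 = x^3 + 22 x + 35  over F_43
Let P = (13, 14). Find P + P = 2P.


Doubling: s = (3 x1^2 + a) / (2 y1)
s = (3*13^2 + 22) / (2*14) mod 43 = 2
x3 = s^2 - 2 x1 mod 43 = 2^2 - 2*13 = 21
y3 = s (x1 - x3) - y1 mod 43 = 2 * (13 - 21) - 14 = 13

2P = (21, 13)


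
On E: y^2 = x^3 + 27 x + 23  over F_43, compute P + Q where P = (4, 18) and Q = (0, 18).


P != Q, so use the chord formula.
s = (y2 - y1) / (x2 - x1) = (0) / (39) mod 43 = 0
x3 = s^2 - x1 - x2 mod 43 = 0^2 - 4 - 0 = 39
y3 = s (x1 - x3) - y1 mod 43 = 0 * (4 - 39) - 18 = 25

P + Q = (39, 25)


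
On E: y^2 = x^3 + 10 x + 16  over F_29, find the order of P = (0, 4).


Compute successive multiples of P until we hit O:
  1P = (0, 4)
  2P = (7, 9)
  3P = (16, 26)
  4P = (9, 9)
  5P = (11, 6)
  6P = (13, 20)
  7P = (17, 13)
  8P = (18, 24)
  ... (continuing to 34P)
  34P = O

ord(P) = 34


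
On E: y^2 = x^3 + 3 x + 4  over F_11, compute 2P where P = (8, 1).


k = 2 = 10_2 (binary, LSB first: 01)
Double-and-add from P = (8, 1):
  bit 0 = 0: acc unchanged = O
  bit 1 = 1: acc = O + (0, 9) = (0, 9)

2P = (0, 9)


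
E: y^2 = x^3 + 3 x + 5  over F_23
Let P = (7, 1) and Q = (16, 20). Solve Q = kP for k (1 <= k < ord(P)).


Enumerate multiples of P until we hit Q = (16, 20):
  1P = (7, 1)
  2P = (22, 1)
  3P = (17, 22)
  4P = (11, 9)
  5P = (9, 18)
  6P = (16, 3)
  7P = (8, 9)
  8P = (3, 8)
  9P = (6, 3)
  10P = (14, 13)
  11P = (4, 14)
  12P = (18, 16)
  13P = (1, 3)
  14P = (10, 0)
  15P = (1, 20)
  16P = (18, 7)
  17P = (4, 9)
  18P = (14, 10)
  19P = (6, 20)
  20P = (3, 15)
  21P = (8, 14)
  22P = (16, 20)
Match found at i = 22.

k = 22


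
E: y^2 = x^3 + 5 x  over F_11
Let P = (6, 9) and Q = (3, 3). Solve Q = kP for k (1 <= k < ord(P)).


Enumerate multiples of P until we hit Q = (3, 3):
  1P = (6, 9)
  2P = (3, 8)
  3P = (7, 9)
  4P = (9, 2)
  5P = (10, 4)
  6P = (0, 0)
  7P = (10, 7)
  8P = (9, 9)
  9P = (7, 2)
  10P = (3, 3)
Match found at i = 10.

k = 10


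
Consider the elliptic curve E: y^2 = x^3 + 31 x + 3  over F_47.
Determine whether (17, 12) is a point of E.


Check whether y^2 = x^3 + 31 x + 3 (mod 47) for (x, y) = (17, 12).
LHS: y^2 = 12^2 mod 47 = 3
RHS: x^3 + 31 x + 3 = 17^3 + 31*17 + 3 mod 47 = 38
LHS != RHS

No, not on the curve


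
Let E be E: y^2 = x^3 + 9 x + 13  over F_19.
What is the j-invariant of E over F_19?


Delta = -16(4 a^3 + 27 b^2) mod 19 = 17
-1728 * (4 a)^3 = -1728 * (4*9)^3 mod 19 = 11
j = 11 * 17^(-1) mod 19 = 4

j = 4 (mod 19)


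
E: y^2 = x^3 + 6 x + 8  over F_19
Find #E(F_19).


For each x in F_19, count y with y^2 = x^3 + 6 x + 8 mod 19:
  x = 2: RHS = 9, y in [3, 16]  -> 2 point(s)
  x = 4: RHS = 1, y in [1, 18]  -> 2 point(s)
  x = 5: RHS = 11, y in [7, 12]  -> 2 point(s)
  x = 8: RHS = 17, y in [6, 13]  -> 2 point(s)
  x = 10: RHS = 4, y in [2, 17]  -> 2 point(s)
  x = 14: RHS = 5, y in [9, 10]  -> 2 point(s)
  x = 16: RHS = 1, y in [1, 18]  -> 2 point(s)
  x = 17: RHS = 7, y in [8, 11]  -> 2 point(s)
  x = 18: RHS = 1, y in [1, 18]  -> 2 point(s)
Affine points: 18. Add the point at infinity: total = 19.

#E(F_19) = 19


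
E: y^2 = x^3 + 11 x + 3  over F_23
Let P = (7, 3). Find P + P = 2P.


Doubling: s = (3 x1^2 + a) / (2 y1)
s = (3*7^2 + 11) / (2*3) mod 23 = 11
x3 = s^2 - 2 x1 mod 23 = 11^2 - 2*7 = 15
y3 = s (x1 - x3) - y1 mod 23 = 11 * (7 - 15) - 3 = 1

2P = (15, 1)


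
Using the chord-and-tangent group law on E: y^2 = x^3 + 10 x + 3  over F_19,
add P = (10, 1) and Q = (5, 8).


P != Q, so use the chord formula.
s = (y2 - y1) / (x2 - x1) = (7) / (14) mod 19 = 10
x3 = s^2 - x1 - x2 mod 19 = 10^2 - 10 - 5 = 9
y3 = s (x1 - x3) - y1 mod 19 = 10 * (10 - 9) - 1 = 9

P + Q = (9, 9)


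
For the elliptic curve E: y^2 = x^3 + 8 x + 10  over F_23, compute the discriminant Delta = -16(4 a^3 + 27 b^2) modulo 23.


4 a^3 + 27 b^2 = 4*8^3 + 27*10^2 = 2048 + 2700 = 4748
Delta = -16 * (4748) = -75968
Delta mod 23 = 1

Delta = 1 (mod 23)


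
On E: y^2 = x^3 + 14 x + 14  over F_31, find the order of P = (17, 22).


Compute successive multiples of P until we hit O:
  1P = (17, 22)
  2P = (29, 28)
  3P = (24, 21)
  4P = (9, 30)
  5P = (6, 29)
  6P = (2, 22)
  7P = (12, 9)
  8P = (10, 21)
  ... (continuing to 37P)
  37P = O

ord(P) = 37


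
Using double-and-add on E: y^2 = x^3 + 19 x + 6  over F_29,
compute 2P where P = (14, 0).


k = 2 = 10_2 (binary, LSB first: 01)
Double-and-add from P = (14, 0):
  bit 0 = 0: acc unchanged = O
  bit 1 = 1: acc = O + O = O

2P = O


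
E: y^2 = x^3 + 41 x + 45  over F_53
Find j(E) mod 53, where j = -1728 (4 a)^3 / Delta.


Delta = -16(4 a^3 + 27 b^2) mod 53 = 52
-1728 * (4 a)^3 = -1728 * (4*41)^3 mod 53 = 28
j = 28 * 52^(-1) mod 53 = 25

j = 25 (mod 53)


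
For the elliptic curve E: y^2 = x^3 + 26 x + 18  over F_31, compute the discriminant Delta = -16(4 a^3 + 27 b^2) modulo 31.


4 a^3 + 27 b^2 = 4*26^3 + 27*18^2 = 70304 + 8748 = 79052
Delta = -16 * (79052) = -1264832
Delta mod 31 = 30

Delta = 30 (mod 31)


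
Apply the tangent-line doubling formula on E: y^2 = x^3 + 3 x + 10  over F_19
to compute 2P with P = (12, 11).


Doubling: s = (3 x1^2 + a) / (2 y1)
s = (3*12^2 + 3) / (2*11) mod 19 = 12
x3 = s^2 - 2 x1 mod 19 = 12^2 - 2*12 = 6
y3 = s (x1 - x3) - y1 mod 19 = 12 * (12 - 6) - 11 = 4

2P = (6, 4)


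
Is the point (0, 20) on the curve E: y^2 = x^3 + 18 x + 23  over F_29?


Check whether y^2 = x^3 + 18 x + 23 (mod 29) for (x, y) = (0, 20).
LHS: y^2 = 20^2 mod 29 = 23
RHS: x^3 + 18 x + 23 = 0^3 + 18*0 + 23 mod 29 = 23
LHS = RHS

Yes, on the curve


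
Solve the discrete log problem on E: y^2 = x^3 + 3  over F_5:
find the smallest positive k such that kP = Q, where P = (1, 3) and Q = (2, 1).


Enumerate multiples of P until we hit Q = (2, 1):
  1P = (1, 3)
  2P = (2, 4)
  3P = (3, 0)
  4P = (2, 1)
Match found at i = 4.

k = 4


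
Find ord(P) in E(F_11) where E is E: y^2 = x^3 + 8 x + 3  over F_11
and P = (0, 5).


Compute successive multiples of P until we hit O:
  1P = (0, 5)
  2P = (9, 1)
  3P = (6, 5)
  4P = (5, 6)
  5P = (10, 4)
  6P = (2, 4)
  7P = (1, 1)
  8P = (4, 0)
  ... (continuing to 16P)
  16P = O

ord(P) = 16


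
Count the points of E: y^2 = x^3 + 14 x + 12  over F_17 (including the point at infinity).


For each x in F_17, count y with y^2 = x^3 + 14 x + 12 mod 17:
  x = 3: RHS = 13, y in [8, 9]  -> 2 point(s)
  x = 4: RHS = 13, y in [8, 9]  -> 2 point(s)
  x = 9: RHS = 0, y in [0]  -> 1 point(s)
  x = 10: RHS = 13, y in [8, 9]  -> 2 point(s)
  x = 11: RHS = 1, y in [1, 16]  -> 2 point(s)
  x = 12: RHS = 4, y in [2, 15]  -> 2 point(s)
Affine points: 11. Add the point at infinity: total = 12.

#E(F_17) = 12


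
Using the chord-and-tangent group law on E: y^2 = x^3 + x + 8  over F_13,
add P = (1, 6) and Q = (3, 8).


P != Q, so use the chord formula.
s = (y2 - y1) / (x2 - x1) = (2) / (2) mod 13 = 1
x3 = s^2 - x1 - x2 mod 13 = 1^2 - 1 - 3 = 10
y3 = s (x1 - x3) - y1 mod 13 = 1 * (1 - 10) - 6 = 11

P + Q = (10, 11)


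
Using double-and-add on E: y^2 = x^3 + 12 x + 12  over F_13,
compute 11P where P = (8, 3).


k = 11 = 1011_2 (binary, LSB first: 1101)
Double-and-add from P = (8, 3):
  bit 0 = 1: acc = O + (8, 3) = (8, 3)
  bit 1 = 1: acc = (8, 3) + (9, 2) = (10, 12)
  bit 2 = 0: acc unchanged = (10, 12)
  bit 3 = 1: acc = (10, 12) + (1, 5) = (1, 8)

11P = (1, 8)


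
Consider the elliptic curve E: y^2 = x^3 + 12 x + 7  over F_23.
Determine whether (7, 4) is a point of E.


Check whether y^2 = x^3 + 12 x + 7 (mod 23) for (x, y) = (7, 4).
LHS: y^2 = 4^2 mod 23 = 16
RHS: x^3 + 12 x + 7 = 7^3 + 12*7 + 7 mod 23 = 20
LHS != RHS

No, not on the curve


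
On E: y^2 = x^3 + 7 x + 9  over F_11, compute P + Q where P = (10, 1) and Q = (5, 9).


P != Q, so use the chord formula.
s = (y2 - y1) / (x2 - x1) = (8) / (6) mod 11 = 5
x3 = s^2 - x1 - x2 mod 11 = 5^2 - 10 - 5 = 10
y3 = s (x1 - x3) - y1 mod 11 = 5 * (10 - 10) - 1 = 10

P + Q = (10, 10)


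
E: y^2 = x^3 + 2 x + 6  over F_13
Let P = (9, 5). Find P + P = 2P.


Doubling: s = (3 x1^2 + a) / (2 y1)
s = (3*9^2 + 2) / (2*5) mod 13 = 5
x3 = s^2 - 2 x1 mod 13 = 5^2 - 2*9 = 7
y3 = s (x1 - x3) - y1 mod 13 = 5 * (9 - 7) - 5 = 5

2P = (7, 5)


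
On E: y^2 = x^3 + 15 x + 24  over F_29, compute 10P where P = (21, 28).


k = 10 = 1010_2 (binary, LSB first: 0101)
Double-and-add from P = (21, 28):
  bit 0 = 0: acc unchanged = O
  bit 1 = 1: acc = O + (20, 28) = (20, 28)
  bit 2 = 0: acc unchanged = (20, 28)
  bit 3 = 1: acc = (20, 28) + (3, 3) = (19, 11)

10P = (19, 11)


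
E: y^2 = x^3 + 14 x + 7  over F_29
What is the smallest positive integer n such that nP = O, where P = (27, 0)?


Compute successive multiples of P until we hit O:
  1P = (27, 0)
  2P = O

ord(P) = 2


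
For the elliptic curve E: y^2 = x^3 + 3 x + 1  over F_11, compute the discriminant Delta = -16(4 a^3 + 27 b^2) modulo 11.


4 a^3 + 27 b^2 = 4*3^3 + 27*1^2 = 108 + 27 = 135
Delta = -16 * (135) = -2160
Delta mod 11 = 7

Delta = 7 (mod 11)


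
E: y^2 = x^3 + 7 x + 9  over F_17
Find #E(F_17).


For each x in F_17, count y with y^2 = x^3 + 7 x + 9 mod 17:
  x = 0: RHS = 9, y in [3, 14]  -> 2 point(s)
  x = 1: RHS = 0, y in [0]  -> 1 point(s)
  x = 4: RHS = 16, y in [4, 13]  -> 2 point(s)
  x = 5: RHS = 16, y in [4, 13]  -> 2 point(s)
  x = 8: RHS = 16, y in [4, 13]  -> 2 point(s)
  x = 9: RHS = 2, y in [6, 11]  -> 2 point(s)
  x = 10: RHS = 8, y in [5, 12]  -> 2 point(s)
  x = 12: RHS = 2, y in [6, 11]  -> 2 point(s)
  x = 13: RHS = 2, y in [6, 11]  -> 2 point(s)
  x = 15: RHS = 4, y in [2, 15]  -> 2 point(s)
  x = 16: RHS = 1, y in [1, 16]  -> 2 point(s)
Affine points: 21. Add the point at infinity: total = 22.

#E(F_17) = 22


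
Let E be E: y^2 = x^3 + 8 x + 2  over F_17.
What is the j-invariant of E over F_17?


Delta = -16(4 a^3 + 27 b^2) mod 17 = 14
-1728 * (4 a)^3 = -1728 * (4*8)^3 mod 17 = 3
j = 3 * 14^(-1) mod 17 = 16

j = 16 (mod 17)


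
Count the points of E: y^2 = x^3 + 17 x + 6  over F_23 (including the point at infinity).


For each x in F_23, count y with y^2 = x^3 + 17 x + 6 mod 23:
  x = 0: RHS = 6, y in [11, 12]  -> 2 point(s)
  x = 1: RHS = 1, y in [1, 22]  -> 2 point(s)
  x = 2: RHS = 2, y in [5, 18]  -> 2 point(s)
  x = 4: RHS = 0, y in [0]  -> 1 point(s)
  x = 5: RHS = 9, y in [3, 20]  -> 2 point(s)
  x = 6: RHS = 2, y in [5, 18]  -> 2 point(s)
  x = 7: RHS = 8, y in [10, 13]  -> 2 point(s)
  x = 10: RHS = 3, y in [7, 16]  -> 2 point(s)
  x = 11: RHS = 6, y in [11, 12]  -> 2 point(s)
  x = 12: RHS = 6, y in [11, 12]  -> 2 point(s)
  x = 13: RHS = 9, y in [3, 20]  -> 2 point(s)
  x = 15: RHS = 2, y in [5, 18]  -> 2 point(s)
  x = 16: RHS = 4, y in [2, 21]  -> 2 point(s)
  x = 18: RHS = 3, y in [7, 16]  -> 2 point(s)
  x = 19: RHS = 12, y in [9, 14]  -> 2 point(s)
Affine points: 29. Add the point at infinity: total = 30.

#E(F_23) = 30


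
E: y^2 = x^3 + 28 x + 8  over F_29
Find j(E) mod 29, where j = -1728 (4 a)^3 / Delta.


Delta = -16(4 a^3 + 27 b^2) mod 29 = 24
-1728 * (4 a)^3 = -1728 * (4*28)^3 mod 29 = 15
j = 15 * 24^(-1) mod 29 = 26

j = 26 (mod 29)


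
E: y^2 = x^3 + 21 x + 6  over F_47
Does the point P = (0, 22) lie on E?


Check whether y^2 = x^3 + 21 x + 6 (mod 47) for (x, y) = (0, 22).
LHS: y^2 = 22^2 mod 47 = 14
RHS: x^3 + 21 x + 6 = 0^3 + 21*0 + 6 mod 47 = 6
LHS != RHS

No, not on the curve


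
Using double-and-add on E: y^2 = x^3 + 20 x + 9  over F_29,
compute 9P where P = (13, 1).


k = 9 = 1001_2 (binary, LSB first: 1001)
Double-and-add from P = (13, 1):
  bit 0 = 1: acc = O + (13, 1) = (13, 1)
  bit 1 = 0: acc unchanged = (13, 1)
  bit 2 = 0: acc unchanged = (13, 1)
  bit 3 = 1: acc = (13, 1) + (7, 12) = (18, 13)

9P = (18, 13)


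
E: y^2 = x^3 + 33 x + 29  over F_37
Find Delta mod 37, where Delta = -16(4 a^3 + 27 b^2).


4 a^3 + 27 b^2 = 4*33^3 + 27*29^2 = 143748 + 22707 = 166455
Delta = -16 * (166455) = -2663280
Delta mod 37 = 17

Delta = 17 (mod 37)


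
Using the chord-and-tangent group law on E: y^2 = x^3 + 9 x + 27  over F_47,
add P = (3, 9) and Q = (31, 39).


P != Q, so use the chord formula.
s = (y2 - y1) / (x2 - x1) = (30) / (28) mod 47 = 38
x3 = s^2 - x1 - x2 mod 47 = 38^2 - 3 - 31 = 0
y3 = s (x1 - x3) - y1 mod 47 = 38 * (3 - 0) - 9 = 11

P + Q = (0, 11)


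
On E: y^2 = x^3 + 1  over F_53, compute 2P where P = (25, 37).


Doubling: s = (3 x1^2 + a) / (2 y1)
s = (3*25^2 + 0) / (2*37) mod 53 = 6
x3 = s^2 - 2 x1 mod 53 = 6^2 - 2*25 = 39
y3 = s (x1 - x3) - y1 mod 53 = 6 * (25 - 39) - 37 = 38

2P = (39, 38)


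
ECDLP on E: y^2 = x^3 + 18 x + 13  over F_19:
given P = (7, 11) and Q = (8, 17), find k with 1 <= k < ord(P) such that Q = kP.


Enumerate multiples of P until we hit Q = (8, 17):
  1P = (7, 11)
  2P = (9, 12)
  3P = (8, 17)
Match found at i = 3.

k = 3


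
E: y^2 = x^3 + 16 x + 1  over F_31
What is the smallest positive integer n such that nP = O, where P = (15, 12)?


Compute successive multiples of P until we hit O:
  1P = (15, 12)
  2P = (21, 9)
  3P = (3, 13)
  4P = (27, 20)
  5P = (17, 28)
  6P = (1, 7)
  7P = (2, 17)
  8P = (18, 13)
  ... (continuing to 31P)
  31P = O

ord(P) = 31


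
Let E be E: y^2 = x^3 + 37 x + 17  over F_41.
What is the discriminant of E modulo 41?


4 a^3 + 27 b^2 = 4*37^3 + 27*17^2 = 202612 + 7803 = 210415
Delta = -16 * (210415) = -3366640
Delta mod 41 = 34

Delta = 34 (mod 41)


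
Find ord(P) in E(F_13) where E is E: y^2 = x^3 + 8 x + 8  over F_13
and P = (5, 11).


Compute successive multiples of P until we hit O:
  1P = (5, 11)
  2P = (7, 11)
  3P = (1, 2)
  4P = (8, 5)
  5P = (4, 0)
  6P = (8, 8)
  7P = (1, 11)
  8P = (7, 2)
  ... (continuing to 10P)
  10P = O

ord(P) = 10


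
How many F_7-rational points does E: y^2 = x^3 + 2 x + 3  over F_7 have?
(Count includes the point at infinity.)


For each x in F_7, count y with y^2 = x^3 + 2 x + 3 mod 7:
  x = 2: RHS = 1, y in [1, 6]  -> 2 point(s)
  x = 3: RHS = 1, y in [1, 6]  -> 2 point(s)
  x = 6: RHS = 0, y in [0]  -> 1 point(s)
Affine points: 5. Add the point at infinity: total = 6.

#E(F_7) = 6


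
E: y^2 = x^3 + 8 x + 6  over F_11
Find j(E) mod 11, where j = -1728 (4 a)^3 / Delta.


Delta = -16(4 a^3 + 27 b^2) mod 11 = 3
-1728 * (4 a)^3 = -1728 * (4*8)^3 mod 11 = 1
j = 1 * 3^(-1) mod 11 = 4

j = 4 (mod 11)


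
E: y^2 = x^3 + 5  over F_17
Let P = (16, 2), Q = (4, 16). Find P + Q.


P != Q, so use the chord formula.
s = (y2 - y1) / (x2 - x1) = (14) / (5) mod 17 = 13
x3 = s^2 - x1 - x2 mod 17 = 13^2 - 16 - 4 = 13
y3 = s (x1 - x3) - y1 mod 17 = 13 * (16 - 13) - 2 = 3

P + Q = (13, 3)


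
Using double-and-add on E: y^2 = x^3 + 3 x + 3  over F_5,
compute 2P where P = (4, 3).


k = 2 = 10_2 (binary, LSB first: 01)
Double-and-add from P = (4, 3):
  bit 0 = 0: acc unchanged = O
  bit 1 = 1: acc = O + (3, 3) = (3, 3)

2P = (3, 3)


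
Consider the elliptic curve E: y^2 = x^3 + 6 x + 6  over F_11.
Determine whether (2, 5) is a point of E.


Check whether y^2 = x^3 + 6 x + 6 (mod 11) for (x, y) = (2, 5).
LHS: y^2 = 5^2 mod 11 = 3
RHS: x^3 + 6 x + 6 = 2^3 + 6*2 + 6 mod 11 = 4
LHS != RHS

No, not on the curve


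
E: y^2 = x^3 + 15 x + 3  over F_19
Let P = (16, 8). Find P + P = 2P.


Doubling: s = (3 x1^2 + a) / (2 y1)
s = (3*16^2 + 15) / (2*8) mod 19 = 5
x3 = s^2 - 2 x1 mod 19 = 5^2 - 2*16 = 12
y3 = s (x1 - x3) - y1 mod 19 = 5 * (16 - 12) - 8 = 12

2P = (12, 12)


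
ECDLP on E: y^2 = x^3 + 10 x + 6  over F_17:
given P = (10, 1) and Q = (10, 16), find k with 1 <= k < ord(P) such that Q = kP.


Enumerate multiples of P until we hit Q = (10, 16):
  1P = (10, 1)
  2P = (1, 0)
  3P = (10, 16)
Match found at i = 3.

k = 3


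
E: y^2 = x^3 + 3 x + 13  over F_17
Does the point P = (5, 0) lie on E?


Check whether y^2 = x^3 + 3 x + 13 (mod 17) for (x, y) = (5, 0).
LHS: y^2 = 0^2 mod 17 = 0
RHS: x^3 + 3 x + 13 = 5^3 + 3*5 + 13 mod 17 = 0
LHS = RHS

Yes, on the curve


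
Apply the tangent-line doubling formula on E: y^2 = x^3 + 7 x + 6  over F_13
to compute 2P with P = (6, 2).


Doubling: s = (3 x1^2 + a) / (2 y1)
s = (3*6^2 + 7) / (2*2) mod 13 = 6
x3 = s^2 - 2 x1 mod 13 = 6^2 - 2*6 = 11
y3 = s (x1 - x3) - y1 mod 13 = 6 * (6 - 11) - 2 = 7

2P = (11, 7)


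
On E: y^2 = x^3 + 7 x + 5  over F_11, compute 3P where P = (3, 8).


k = 3 = 11_2 (binary, LSB first: 11)
Double-and-add from P = (3, 8):
  bit 0 = 1: acc = O + (3, 8) = (3, 8)
  bit 1 = 1: acc = (3, 8) + (9, 4) = (8, 10)

3P = (8, 10)


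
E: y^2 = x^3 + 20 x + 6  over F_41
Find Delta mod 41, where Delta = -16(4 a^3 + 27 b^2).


4 a^3 + 27 b^2 = 4*20^3 + 27*6^2 = 32000 + 972 = 32972
Delta = -16 * (32972) = -527552
Delta mod 41 = 36

Delta = 36 (mod 41)


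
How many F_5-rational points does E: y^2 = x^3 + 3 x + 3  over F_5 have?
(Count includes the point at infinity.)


For each x in F_5, count y with y^2 = x^3 + 3 x + 3 mod 5:
  x = 3: RHS = 4, y in [2, 3]  -> 2 point(s)
  x = 4: RHS = 4, y in [2, 3]  -> 2 point(s)
Affine points: 4. Add the point at infinity: total = 5.

#E(F_5) = 5


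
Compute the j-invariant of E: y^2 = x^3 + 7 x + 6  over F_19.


Delta = -16(4 a^3 + 27 b^2) mod 19 = 2
-1728 * (4 a)^3 = -1728 * (4*7)^3 mod 19 = 7
j = 7 * 2^(-1) mod 19 = 13

j = 13 (mod 19)


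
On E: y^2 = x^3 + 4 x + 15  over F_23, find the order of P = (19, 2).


Compute successive multiples of P until we hit O:
  1P = (19, 2)
  2P = (16, 14)
  3P = (4, 7)
  4P = (18, 13)
  5P = (15, 0)
  6P = (18, 10)
  7P = (4, 16)
  8P = (16, 9)
  ... (continuing to 10P)
  10P = O

ord(P) = 10


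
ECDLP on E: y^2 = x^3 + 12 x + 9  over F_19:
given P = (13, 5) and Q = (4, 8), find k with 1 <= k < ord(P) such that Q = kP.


Enumerate multiples of P until we hit Q = (4, 8):
  1P = (13, 5)
  2P = (4, 8)
Match found at i = 2.

k = 2


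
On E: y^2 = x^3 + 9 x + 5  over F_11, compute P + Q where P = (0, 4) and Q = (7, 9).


P != Q, so use the chord formula.
s = (y2 - y1) / (x2 - x1) = (5) / (7) mod 11 = 7
x3 = s^2 - x1 - x2 mod 11 = 7^2 - 0 - 7 = 9
y3 = s (x1 - x3) - y1 mod 11 = 7 * (0 - 9) - 4 = 10

P + Q = (9, 10)


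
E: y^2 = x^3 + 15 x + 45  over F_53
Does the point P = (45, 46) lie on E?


Check whether y^2 = x^3 + 15 x + 45 (mod 53) for (x, y) = (45, 46).
LHS: y^2 = 46^2 mod 53 = 49
RHS: x^3 + 15 x + 45 = 45^3 + 15*45 + 45 mod 53 = 49
LHS = RHS

Yes, on the curve


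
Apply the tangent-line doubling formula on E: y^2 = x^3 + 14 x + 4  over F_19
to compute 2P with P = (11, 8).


Doubling: s = (3 x1^2 + a) / (2 y1)
s = (3*11^2 + 14) / (2*8) mod 19 = 1
x3 = s^2 - 2 x1 mod 19 = 1^2 - 2*11 = 17
y3 = s (x1 - x3) - y1 mod 19 = 1 * (11 - 17) - 8 = 5

2P = (17, 5)


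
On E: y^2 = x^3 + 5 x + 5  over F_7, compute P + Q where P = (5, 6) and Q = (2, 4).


P != Q, so use the chord formula.
s = (y2 - y1) / (x2 - x1) = (5) / (4) mod 7 = 3
x3 = s^2 - x1 - x2 mod 7 = 3^2 - 5 - 2 = 2
y3 = s (x1 - x3) - y1 mod 7 = 3 * (5 - 2) - 6 = 3

P + Q = (2, 3)


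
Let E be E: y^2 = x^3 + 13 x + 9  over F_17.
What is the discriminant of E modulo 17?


4 a^3 + 27 b^2 = 4*13^3 + 27*9^2 = 8788 + 2187 = 10975
Delta = -16 * (10975) = -175600
Delta mod 17 = 10

Delta = 10 (mod 17)


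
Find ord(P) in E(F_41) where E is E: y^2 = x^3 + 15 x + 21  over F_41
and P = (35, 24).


Compute successive multiples of P until we hit O:
  1P = (35, 24)
  2P = (12, 17)
  3P = (33, 39)
  4P = (19, 20)
  5P = (5, 4)
  6P = (6, 9)
  7P = (40, 13)
  8P = (2, 10)
  ... (continuing to 44P)
  44P = O

ord(P) = 44


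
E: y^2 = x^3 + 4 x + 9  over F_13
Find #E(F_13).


For each x in F_13, count y with y^2 = x^3 + 4 x + 9 mod 13:
  x = 0: RHS = 9, y in [3, 10]  -> 2 point(s)
  x = 1: RHS = 1, y in [1, 12]  -> 2 point(s)
  x = 2: RHS = 12, y in [5, 8]  -> 2 point(s)
  x = 3: RHS = 9, y in [3, 10]  -> 2 point(s)
  x = 7: RHS = 3, y in [4, 9]  -> 2 point(s)
  x = 10: RHS = 9, y in [3, 10]  -> 2 point(s)
  x = 12: RHS = 4, y in [2, 11]  -> 2 point(s)
Affine points: 14. Add the point at infinity: total = 15.

#E(F_13) = 15


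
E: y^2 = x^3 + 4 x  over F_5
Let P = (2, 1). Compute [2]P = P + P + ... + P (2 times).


k = 2 = 10_2 (binary, LSB first: 01)
Double-and-add from P = (2, 1):
  bit 0 = 0: acc unchanged = O
  bit 1 = 1: acc = O + (0, 0) = (0, 0)

2P = (0, 0)


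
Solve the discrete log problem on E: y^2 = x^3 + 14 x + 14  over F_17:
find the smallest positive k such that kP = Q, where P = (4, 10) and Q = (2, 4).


Enumerate multiples of P until we hit Q = (2, 4):
  1P = (4, 10)
  2P = (13, 8)
  3P = (16, 4)
  4P = (10, 10)
  5P = (3, 7)
  6P = (2, 13)
  7P = (9, 6)
  8P = (6, 12)
  9P = (8, 3)
  10P = (7, 8)
  11P = (14, 8)
  12P = (14, 9)
  13P = (7, 9)
  14P = (8, 14)
  15P = (6, 5)
  16P = (9, 11)
  17P = (2, 4)
Match found at i = 17.

k = 17


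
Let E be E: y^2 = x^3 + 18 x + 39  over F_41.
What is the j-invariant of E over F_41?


Delta = -16(4 a^3 + 27 b^2) mod 41 = 10
-1728 * (4 a)^3 = -1728 * (4*18)^3 mod 41 = 14
j = 14 * 10^(-1) mod 41 = 26

j = 26 (mod 41)


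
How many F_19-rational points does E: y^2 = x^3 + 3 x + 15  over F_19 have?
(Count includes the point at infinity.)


For each x in F_19, count y with y^2 = x^3 + 3 x + 15 mod 19:
  x = 1: RHS = 0, y in [0]  -> 1 point(s)
  x = 8: RHS = 0, y in [0]  -> 1 point(s)
  x = 9: RHS = 11, y in [7, 12]  -> 2 point(s)
  x = 10: RHS = 0, y in [0]  -> 1 point(s)
  x = 11: RHS = 11, y in [7, 12]  -> 2 point(s)
  x = 13: RHS = 9, y in [3, 16]  -> 2 point(s)
  x = 16: RHS = 17, y in [6, 13]  -> 2 point(s)
  x = 17: RHS = 1, y in [1, 18]  -> 2 point(s)
  x = 18: RHS = 11, y in [7, 12]  -> 2 point(s)
Affine points: 15. Add the point at infinity: total = 16.

#E(F_19) = 16


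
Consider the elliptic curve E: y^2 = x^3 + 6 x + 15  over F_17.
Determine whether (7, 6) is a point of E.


Check whether y^2 = x^3 + 6 x + 15 (mod 17) for (x, y) = (7, 6).
LHS: y^2 = 6^2 mod 17 = 2
RHS: x^3 + 6 x + 15 = 7^3 + 6*7 + 15 mod 17 = 9
LHS != RHS

No, not on the curve


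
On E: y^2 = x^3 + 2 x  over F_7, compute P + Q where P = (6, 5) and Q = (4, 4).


P != Q, so use the chord formula.
s = (y2 - y1) / (x2 - x1) = (6) / (5) mod 7 = 4
x3 = s^2 - x1 - x2 mod 7 = 4^2 - 6 - 4 = 6
y3 = s (x1 - x3) - y1 mod 7 = 4 * (6 - 6) - 5 = 2

P + Q = (6, 2)


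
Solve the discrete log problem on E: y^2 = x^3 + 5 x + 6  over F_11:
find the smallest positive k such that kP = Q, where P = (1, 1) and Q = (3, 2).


Enumerate multiples of P until we hit Q = (3, 2):
  1P = (1, 1)
  2P = (3, 2)
Match found at i = 2.

k = 2


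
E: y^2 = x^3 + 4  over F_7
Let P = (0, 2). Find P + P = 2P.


Doubling: s = (3 x1^2 + a) / (2 y1)
s = (3*0^2 + 0) / (2*2) mod 7 = 0
x3 = s^2 - 2 x1 mod 7 = 0^2 - 2*0 = 0
y3 = s (x1 - x3) - y1 mod 7 = 0 * (0 - 0) - 2 = 5

2P = (0, 5)


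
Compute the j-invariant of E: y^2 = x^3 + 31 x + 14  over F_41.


Delta = -16(4 a^3 + 27 b^2) mod 41 = 33
-1728 * (4 a)^3 = -1728 * (4*31)^3 mod 41 = 35
j = 35 * 33^(-1) mod 41 = 11

j = 11 (mod 41)


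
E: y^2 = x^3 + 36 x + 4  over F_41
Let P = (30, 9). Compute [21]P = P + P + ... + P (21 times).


k = 21 = 10101_2 (binary, LSB first: 10101)
Double-and-add from P = (30, 9):
  bit 0 = 1: acc = O + (30, 9) = (30, 9)
  bit 1 = 0: acc unchanged = (30, 9)
  bit 2 = 1: acc = (30, 9) + (38, 22) = (16, 24)
  bit 3 = 0: acc unchanged = (16, 24)
  bit 4 = 1: acc = (16, 24) + (9, 14) = (8, 5)

21P = (8, 5)


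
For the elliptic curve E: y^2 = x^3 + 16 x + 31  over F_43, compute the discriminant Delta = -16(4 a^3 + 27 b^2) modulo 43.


4 a^3 + 27 b^2 = 4*16^3 + 27*31^2 = 16384 + 25947 = 42331
Delta = -16 * (42331) = -677296
Delta mod 43 = 40

Delta = 40 (mod 43)


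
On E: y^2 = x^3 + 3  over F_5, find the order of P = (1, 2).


Compute successive multiples of P until we hit O:
  1P = (1, 2)
  2P = (2, 1)
  3P = (3, 0)
  4P = (2, 4)
  5P = (1, 3)
  6P = O

ord(P) = 6


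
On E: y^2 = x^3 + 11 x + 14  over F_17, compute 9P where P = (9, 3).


k = 9 = 1001_2 (binary, LSB first: 1001)
Double-and-add from P = (9, 3):
  bit 0 = 1: acc = O + (9, 3) = (9, 3)
  bit 1 = 0: acc unchanged = (9, 3)
  bit 2 = 0: acc unchanged = (9, 3)
  bit 3 = 1: acc = (9, 3) + (1, 14) = (15, 1)

9P = (15, 1)


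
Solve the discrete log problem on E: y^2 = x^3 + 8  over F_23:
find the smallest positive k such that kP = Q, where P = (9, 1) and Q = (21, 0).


Enumerate multiples of P until we hit Q = (21, 0):
  1P = (9, 1)
  2P = (7, 12)
  3P = (20, 2)
  4P = (21, 0)
Match found at i = 4.

k = 4


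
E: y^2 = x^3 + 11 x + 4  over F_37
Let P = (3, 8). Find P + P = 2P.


Doubling: s = (3 x1^2 + a) / (2 y1)
s = (3*3^2 + 11) / (2*8) mod 37 = 7
x3 = s^2 - 2 x1 mod 37 = 7^2 - 2*3 = 6
y3 = s (x1 - x3) - y1 mod 37 = 7 * (3 - 6) - 8 = 8

2P = (6, 8)


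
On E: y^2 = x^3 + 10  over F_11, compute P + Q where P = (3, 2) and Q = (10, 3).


P != Q, so use the chord formula.
s = (y2 - y1) / (x2 - x1) = (1) / (7) mod 11 = 8
x3 = s^2 - x1 - x2 mod 11 = 8^2 - 3 - 10 = 7
y3 = s (x1 - x3) - y1 mod 11 = 8 * (3 - 7) - 2 = 10

P + Q = (7, 10)


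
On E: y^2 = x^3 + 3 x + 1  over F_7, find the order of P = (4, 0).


Compute successive multiples of P until we hit O:
  1P = (4, 0)
  2P = O

ord(P) = 2


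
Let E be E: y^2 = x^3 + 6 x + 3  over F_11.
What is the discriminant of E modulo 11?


4 a^3 + 27 b^2 = 4*6^3 + 27*3^2 = 864 + 243 = 1107
Delta = -16 * (1107) = -17712
Delta mod 11 = 9

Delta = 9 (mod 11)


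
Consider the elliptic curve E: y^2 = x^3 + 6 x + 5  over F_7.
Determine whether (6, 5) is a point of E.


Check whether y^2 = x^3 + 6 x + 5 (mod 7) for (x, y) = (6, 5).
LHS: y^2 = 5^2 mod 7 = 4
RHS: x^3 + 6 x + 5 = 6^3 + 6*6 + 5 mod 7 = 5
LHS != RHS

No, not on the curve


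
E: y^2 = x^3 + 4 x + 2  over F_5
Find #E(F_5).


For each x in F_5, count y with y^2 = x^3 + 4 x + 2 mod 5:
  x = 3: RHS = 1, y in [1, 4]  -> 2 point(s)
Affine points: 2. Add the point at infinity: total = 3.

#E(F_5) = 3


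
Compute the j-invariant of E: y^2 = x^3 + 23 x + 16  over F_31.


Delta = -16(4 a^3 + 27 b^2) mod 31 = 17
-1728 * (4 a)^3 = -1728 * (4*23)^3 mod 31 = 23
j = 23 * 17^(-1) mod 31 = 5

j = 5 (mod 31)


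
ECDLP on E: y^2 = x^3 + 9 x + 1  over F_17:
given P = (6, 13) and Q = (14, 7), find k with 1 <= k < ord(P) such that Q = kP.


Enumerate multiples of P until we hit Q = (14, 7):
  1P = (6, 13)
  2P = (4, 13)
  3P = (7, 4)
  4P = (0, 1)
  5P = (15, 3)
  6P = (5, 1)
  7P = (14, 10)
  8P = (16, 12)
  9P = (3, 2)
  10P = (12, 16)
  11P = (12, 1)
  12P = (3, 15)
  13P = (16, 5)
  14P = (14, 7)
Match found at i = 14.

k = 14


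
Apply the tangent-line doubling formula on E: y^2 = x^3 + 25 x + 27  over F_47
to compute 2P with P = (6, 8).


Doubling: s = (3 x1^2 + a) / (2 y1)
s = (3*6^2 + 25) / (2*8) mod 47 = 23
x3 = s^2 - 2 x1 mod 47 = 23^2 - 2*6 = 0
y3 = s (x1 - x3) - y1 mod 47 = 23 * (6 - 0) - 8 = 36

2P = (0, 36)


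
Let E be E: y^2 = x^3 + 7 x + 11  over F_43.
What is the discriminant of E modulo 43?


4 a^3 + 27 b^2 = 4*7^3 + 27*11^2 = 1372 + 3267 = 4639
Delta = -16 * (4639) = -74224
Delta mod 43 = 37

Delta = 37 (mod 43)


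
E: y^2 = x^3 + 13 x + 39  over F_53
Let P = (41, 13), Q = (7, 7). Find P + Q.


P != Q, so use the chord formula.
s = (y2 - y1) / (x2 - x1) = (47) / (19) mod 53 = 22
x3 = s^2 - x1 - x2 mod 53 = 22^2 - 41 - 7 = 12
y3 = s (x1 - x3) - y1 mod 53 = 22 * (41 - 12) - 13 = 42

P + Q = (12, 42)


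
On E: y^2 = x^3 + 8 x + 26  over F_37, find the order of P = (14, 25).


Compute successive multiples of P until we hit O:
  1P = (14, 25)
  2P = (8, 11)
  3P = (4, 23)
  4P = (22, 3)
  5P = (34, 30)
  6P = (33, 35)
  7P = (20, 3)
  8P = (0, 10)
  ... (continuing to 32P)
  32P = O

ord(P) = 32


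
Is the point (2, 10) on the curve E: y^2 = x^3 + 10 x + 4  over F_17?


Check whether y^2 = x^3 + 10 x + 4 (mod 17) for (x, y) = (2, 10).
LHS: y^2 = 10^2 mod 17 = 15
RHS: x^3 + 10 x + 4 = 2^3 + 10*2 + 4 mod 17 = 15
LHS = RHS

Yes, on the curve


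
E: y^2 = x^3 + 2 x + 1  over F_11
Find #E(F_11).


For each x in F_11, count y with y^2 = x^3 + 2 x + 1 mod 11:
  x = 0: RHS = 1, y in [1, 10]  -> 2 point(s)
  x = 1: RHS = 4, y in [2, 9]  -> 2 point(s)
  x = 3: RHS = 1, y in [1, 10]  -> 2 point(s)
  x = 5: RHS = 4, y in [2, 9]  -> 2 point(s)
  x = 6: RHS = 9, y in [3, 8]  -> 2 point(s)
  x = 8: RHS = 1, y in [1, 10]  -> 2 point(s)
  x = 9: RHS = 0, y in [0]  -> 1 point(s)
  x = 10: RHS = 9, y in [3, 8]  -> 2 point(s)
Affine points: 15. Add the point at infinity: total = 16.

#E(F_11) = 16


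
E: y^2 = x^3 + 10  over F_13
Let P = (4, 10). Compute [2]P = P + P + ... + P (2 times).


k = 2 = 10_2 (binary, LSB first: 01)
Double-and-add from P = (4, 10):
  bit 0 = 0: acc unchanged = O
  bit 1 = 1: acc = O + (4, 3) = (4, 3)

2P = (4, 3)


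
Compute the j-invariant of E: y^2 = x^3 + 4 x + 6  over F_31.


Delta = -16(4 a^3 + 27 b^2) mod 31 = 6
-1728 * (4 a)^3 = -1728 * (4*4)^3 mod 31 = 1
j = 1 * 6^(-1) mod 31 = 26

j = 26 (mod 31)


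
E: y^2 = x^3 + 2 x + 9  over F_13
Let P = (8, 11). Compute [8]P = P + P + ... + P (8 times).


k = 8 = 1000_2 (binary, LSB first: 0001)
Double-and-add from P = (8, 11):
  bit 0 = 0: acc unchanged = O
  bit 1 = 0: acc unchanged = O
  bit 2 = 0: acc unchanged = O
  bit 3 = 1: acc = O + (1, 8) = (1, 8)

8P = (1, 8)


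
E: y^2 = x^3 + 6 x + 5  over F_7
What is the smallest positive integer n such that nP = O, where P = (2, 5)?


Compute successive multiples of P until we hit O:
  1P = (2, 5)
  2P = (4, 4)
  3P = (3, 6)
  4P = (3, 1)
  5P = (4, 3)
  6P = (2, 2)
  7P = O

ord(P) = 7


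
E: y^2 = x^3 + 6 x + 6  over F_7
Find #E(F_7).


For each x in F_7, count y with y^2 = x^3 + 6 x + 6 mod 7:
  x = 3: RHS = 2, y in [3, 4]  -> 2 point(s)
  x = 5: RHS = 0, y in [0]  -> 1 point(s)
Affine points: 3. Add the point at infinity: total = 4.

#E(F_7) = 4


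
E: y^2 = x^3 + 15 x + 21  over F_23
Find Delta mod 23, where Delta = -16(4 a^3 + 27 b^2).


4 a^3 + 27 b^2 = 4*15^3 + 27*21^2 = 13500 + 11907 = 25407
Delta = -16 * (25407) = -406512
Delta mod 23 = 13

Delta = 13 (mod 23)


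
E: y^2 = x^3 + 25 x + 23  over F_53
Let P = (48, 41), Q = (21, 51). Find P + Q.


P != Q, so use the chord formula.
s = (y2 - y1) / (x2 - x1) = (10) / (26) mod 53 = 33
x3 = s^2 - x1 - x2 mod 53 = 33^2 - 48 - 21 = 13
y3 = s (x1 - x3) - y1 mod 53 = 33 * (48 - 13) - 41 = 1

P + Q = (13, 1)


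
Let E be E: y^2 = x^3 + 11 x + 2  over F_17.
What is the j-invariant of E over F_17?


Delta = -16(4 a^3 + 27 b^2) mod 17 = 9
-1728 * (4 a)^3 = -1728 * (4*11)^3 mod 17 = 16
j = 16 * 9^(-1) mod 17 = 15

j = 15 (mod 17)


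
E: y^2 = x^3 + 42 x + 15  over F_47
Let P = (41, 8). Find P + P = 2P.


Doubling: s = (3 x1^2 + a) / (2 y1)
s = (3*41^2 + 42) / (2*8) mod 47 = 27
x3 = s^2 - 2 x1 mod 47 = 27^2 - 2*41 = 36
y3 = s (x1 - x3) - y1 mod 47 = 27 * (41 - 36) - 8 = 33

2P = (36, 33)


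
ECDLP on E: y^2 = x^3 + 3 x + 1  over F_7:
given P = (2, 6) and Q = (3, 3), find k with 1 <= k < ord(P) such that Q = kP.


Enumerate multiples of P until we hit Q = (3, 3):
  1P = (2, 6)
  2P = (5, 6)
  3P = (0, 1)
  4P = (6, 5)
  5P = (3, 3)
Match found at i = 5.

k = 5


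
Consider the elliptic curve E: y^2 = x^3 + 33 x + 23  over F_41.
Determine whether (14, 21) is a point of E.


Check whether y^2 = x^3 + 33 x + 23 (mod 41) for (x, y) = (14, 21).
LHS: y^2 = 21^2 mod 41 = 31
RHS: x^3 + 33 x + 23 = 14^3 + 33*14 + 23 mod 41 = 31
LHS = RHS

Yes, on the curve


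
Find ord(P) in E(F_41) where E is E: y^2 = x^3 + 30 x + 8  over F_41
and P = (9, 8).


Compute successive multiples of P until we hit O:
  1P = (9, 8)
  2P = (18, 5)
  3P = (5, 18)
  4P = (23, 27)
  5P = (19, 37)
  6P = (21, 31)
  7P = (3, 24)
  8P = (27, 40)
  ... (continuing to 42P)
  42P = O

ord(P) = 42


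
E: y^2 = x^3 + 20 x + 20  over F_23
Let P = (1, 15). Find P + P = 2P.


Doubling: s = (3 x1^2 + a) / (2 y1)
s = (3*1^2 + 20) / (2*15) mod 23 = 0
x3 = s^2 - 2 x1 mod 23 = 0^2 - 2*1 = 21
y3 = s (x1 - x3) - y1 mod 23 = 0 * (1 - 21) - 15 = 8

2P = (21, 8)


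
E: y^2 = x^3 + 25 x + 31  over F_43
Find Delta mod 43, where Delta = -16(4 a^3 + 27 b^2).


4 a^3 + 27 b^2 = 4*25^3 + 27*31^2 = 62500 + 25947 = 88447
Delta = -16 * (88447) = -1415152
Delta mod 43 = 21

Delta = 21 (mod 43)


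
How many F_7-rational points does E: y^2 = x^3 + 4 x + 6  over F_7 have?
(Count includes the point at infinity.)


For each x in F_7, count y with y^2 = x^3 + 4 x + 6 mod 7:
  x = 1: RHS = 4, y in [2, 5]  -> 2 point(s)
  x = 2: RHS = 1, y in [1, 6]  -> 2 point(s)
  x = 4: RHS = 2, y in [3, 4]  -> 2 point(s)
  x = 5: RHS = 4, y in [2, 5]  -> 2 point(s)
  x = 6: RHS = 1, y in [1, 6]  -> 2 point(s)
Affine points: 10. Add the point at infinity: total = 11.

#E(F_7) = 11


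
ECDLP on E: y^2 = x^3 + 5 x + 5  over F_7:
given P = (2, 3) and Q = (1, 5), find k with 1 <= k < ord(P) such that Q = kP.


Enumerate multiples of P until we hit Q = (1, 5):
  1P = (2, 3)
  2P = (5, 6)
  3P = (1, 5)
Match found at i = 3.

k = 3


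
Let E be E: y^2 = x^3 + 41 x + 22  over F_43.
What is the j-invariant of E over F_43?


Delta = -16(4 a^3 + 27 b^2) mod 43 = 17
-1728 * (4 a)^3 = -1728 * (4*41)^3 mod 43 = 11
j = 11 * 17^(-1) mod 43 = 31

j = 31 (mod 43)


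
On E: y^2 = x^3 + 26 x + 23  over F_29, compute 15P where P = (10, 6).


k = 15 = 1111_2 (binary, LSB first: 1111)
Double-and-add from P = (10, 6):
  bit 0 = 1: acc = O + (10, 6) = (10, 6)
  bit 1 = 1: acc = (10, 6) + (18, 28) = (14, 12)
  bit 2 = 1: acc = (14, 12) + (0, 9) = (22, 7)
  bit 3 = 1: acc = (22, 7) + (25, 0) = (10, 23)

15P = (10, 23)


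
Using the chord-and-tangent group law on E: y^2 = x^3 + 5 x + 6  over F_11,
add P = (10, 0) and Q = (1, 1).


P != Q, so use the chord formula.
s = (y2 - y1) / (x2 - x1) = (1) / (2) mod 11 = 6
x3 = s^2 - x1 - x2 mod 11 = 6^2 - 10 - 1 = 3
y3 = s (x1 - x3) - y1 mod 11 = 6 * (10 - 3) - 0 = 9

P + Q = (3, 9)
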